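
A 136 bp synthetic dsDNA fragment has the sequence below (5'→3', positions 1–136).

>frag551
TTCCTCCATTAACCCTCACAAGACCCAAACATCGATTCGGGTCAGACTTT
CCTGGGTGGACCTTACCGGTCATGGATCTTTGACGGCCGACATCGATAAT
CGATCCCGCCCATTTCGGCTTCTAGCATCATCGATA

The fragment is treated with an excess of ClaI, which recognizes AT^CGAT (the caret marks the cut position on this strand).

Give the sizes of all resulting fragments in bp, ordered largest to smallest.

ClaI sites (ATCGAT) start at positions 31, 92, 99, 130.
ClaI cuts after base 2 of each site, so after positions 32, 93, 100, 131.
Linear molecule, 4 cuts → 5 fragments:
  1–32 → 32 bp
  33–93 → 61 bp
  94–100 → 7 bp
  101–131 → 31 bp
  132–136 → 5 bp
Sorted largest to smallest: 61, 32, 31, 7, 5 bp.

61, 32, 31, 7, 5 bp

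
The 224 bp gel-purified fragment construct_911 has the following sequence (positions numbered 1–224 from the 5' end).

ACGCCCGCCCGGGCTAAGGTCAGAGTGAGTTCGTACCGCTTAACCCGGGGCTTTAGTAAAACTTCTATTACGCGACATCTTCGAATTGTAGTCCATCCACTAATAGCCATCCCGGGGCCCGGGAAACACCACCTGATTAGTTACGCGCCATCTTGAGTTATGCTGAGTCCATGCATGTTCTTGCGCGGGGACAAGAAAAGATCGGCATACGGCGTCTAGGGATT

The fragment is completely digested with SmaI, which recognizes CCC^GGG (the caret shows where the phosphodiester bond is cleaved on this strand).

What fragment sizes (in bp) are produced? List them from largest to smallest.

104, 67, 36, 10, 7 bp

SmaI sites (CCCGGG) start at positions 8, 44, 111, 118.
SmaI cuts after base 3 of each site, so after positions 10, 46, 113, 120.
Linear molecule, 4 cuts → 5 fragments:
  1–10 → 10 bp
  11–46 → 36 bp
  47–113 → 67 bp
  114–120 → 7 bp
  121–224 → 104 bp
Sorted largest to smallest: 104, 67, 36, 10, 7 bp.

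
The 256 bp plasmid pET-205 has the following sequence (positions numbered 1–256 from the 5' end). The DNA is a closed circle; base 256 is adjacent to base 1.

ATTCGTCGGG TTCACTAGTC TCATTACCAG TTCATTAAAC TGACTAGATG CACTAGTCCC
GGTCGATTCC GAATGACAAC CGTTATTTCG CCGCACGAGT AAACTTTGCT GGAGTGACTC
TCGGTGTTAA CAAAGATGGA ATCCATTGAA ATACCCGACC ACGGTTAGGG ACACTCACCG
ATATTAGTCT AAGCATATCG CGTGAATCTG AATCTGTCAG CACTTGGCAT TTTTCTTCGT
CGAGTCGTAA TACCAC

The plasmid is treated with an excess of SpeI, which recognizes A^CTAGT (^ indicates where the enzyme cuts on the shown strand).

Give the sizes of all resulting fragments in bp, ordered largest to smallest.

218, 38 bp

SpeI sites (ACTAGT) start at positions 14, 52.
SpeI cuts after the first base of each site, so after positions 14, 52.
Circular molecule, 2 cuts → 2 fragments:
  15–52 → 38 bp
  53–256 then 1–14 → 204 + 14 = 218 bp
Sorted largest to smallest: 218, 38 bp.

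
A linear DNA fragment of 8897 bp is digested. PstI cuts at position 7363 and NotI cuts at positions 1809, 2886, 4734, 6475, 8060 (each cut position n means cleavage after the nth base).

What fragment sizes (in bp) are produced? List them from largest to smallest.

1848, 1809, 1741, 1077, 888, 837, 697 bp

Combined cut positions (sorted): 1809, 2886, 4734, 6475, 7363, 8060.
Linear molecule, 6 cuts → 7 fragments:
  1809 − 0 = 1809 bp
  2886 − 1809 = 1077 bp
  4734 − 2886 = 1848 bp
  6475 − 4734 = 1741 bp
  7363 − 6475 = 888 bp
  8060 − 7363 = 697 bp
  8897 − 8060 = 837 bp
Sorted largest to smallest: 1848, 1809, 1741, 1077, 888, 837, 697 bp.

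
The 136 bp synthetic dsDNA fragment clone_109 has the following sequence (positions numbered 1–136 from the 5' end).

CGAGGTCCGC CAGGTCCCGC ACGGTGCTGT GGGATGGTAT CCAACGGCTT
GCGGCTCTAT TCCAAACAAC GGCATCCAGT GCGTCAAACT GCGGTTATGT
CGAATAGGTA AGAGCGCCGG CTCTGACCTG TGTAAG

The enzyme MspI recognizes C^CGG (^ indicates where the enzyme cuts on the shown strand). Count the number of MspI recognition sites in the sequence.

1

CCGG occurs starting at position 117.
MspI cuts at 1 site.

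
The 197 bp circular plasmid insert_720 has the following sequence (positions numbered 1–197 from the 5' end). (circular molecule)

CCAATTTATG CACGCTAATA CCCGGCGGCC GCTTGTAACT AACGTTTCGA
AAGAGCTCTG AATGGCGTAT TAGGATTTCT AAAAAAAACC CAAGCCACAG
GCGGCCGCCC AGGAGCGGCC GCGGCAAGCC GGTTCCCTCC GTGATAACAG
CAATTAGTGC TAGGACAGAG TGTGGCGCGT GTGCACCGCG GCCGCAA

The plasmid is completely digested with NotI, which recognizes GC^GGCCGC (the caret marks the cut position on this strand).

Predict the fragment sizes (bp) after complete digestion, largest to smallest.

NotI sites (GCGGCCGC) start at positions 25, 101, 115, 188.
NotI cuts after base 2 of each site, so after positions 26, 102, 116, 189.
Circular molecule, 4 cuts → 4 fragments:
  27–102 → 76 bp
  103–116 → 14 bp
  117–189 → 73 bp
  190–197 then 1–26 → 8 + 26 = 34 bp
Sorted largest to smallest: 76, 73, 34, 14 bp.

76, 73, 34, 14 bp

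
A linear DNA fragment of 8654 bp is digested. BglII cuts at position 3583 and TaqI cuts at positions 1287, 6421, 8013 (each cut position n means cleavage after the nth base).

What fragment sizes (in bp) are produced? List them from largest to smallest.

2838, 2296, 1592, 1287, 641 bp

Combined cut positions (sorted): 1287, 3583, 6421, 8013.
Linear molecule, 4 cuts → 5 fragments:
  1287 − 0 = 1287 bp
  3583 − 1287 = 2296 bp
  6421 − 3583 = 2838 bp
  8013 − 6421 = 1592 bp
  8654 − 8013 = 641 bp
Sorted largest to smallest: 2838, 2296, 1592, 1287, 641 bp.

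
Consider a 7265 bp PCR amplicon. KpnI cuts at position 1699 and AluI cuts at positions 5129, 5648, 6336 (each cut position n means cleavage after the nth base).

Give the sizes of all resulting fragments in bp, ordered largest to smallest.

Combined cut positions (sorted): 1699, 5129, 5648, 6336.
Linear molecule, 4 cuts → 5 fragments:
  1699 − 0 = 1699 bp
  5129 − 1699 = 3430 bp
  5648 − 5129 = 519 bp
  6336 − 5648 = 688 bp
  7265 − 6336 = 929 bp
Sorted largest to smallest: 3430, 1699, 929, 688, 519 bp.

3430, 1699, 929, 688, 519 bp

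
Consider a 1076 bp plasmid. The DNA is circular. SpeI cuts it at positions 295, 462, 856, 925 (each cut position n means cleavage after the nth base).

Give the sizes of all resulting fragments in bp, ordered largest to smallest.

446, 394, 167, 69 bp

Circular molecule, 4 cuts → 4 fragments:
  462 − 295 = 167 bp
  856 − 462 = 394 bp
  925 − 856 = 69 bp
  wrap: 1076 − 925 + 295 = 446 bp
Sorted largest to smallest: 446, 394, 167, 69 bp.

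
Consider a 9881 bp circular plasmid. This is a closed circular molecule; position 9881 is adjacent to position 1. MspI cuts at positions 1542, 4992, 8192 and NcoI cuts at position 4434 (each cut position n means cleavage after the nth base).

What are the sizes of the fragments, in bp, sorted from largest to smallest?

Combined cut positions (sorted): 1542, 4434, 4992, 8192.
Circular molecule, 4 cuts → 4 fragments:
  4434 − 1542 = 2892 bp
  4992 − 4434 = 558 bp
  8192 − 4992 = 3200 bp
  wrap: 9881 − 8192 + 1542 = 3231 bp
Sorted largest to smallest: 3231, 3200, 2892, 558 bp.

3231, 3200, 2892, 558 bp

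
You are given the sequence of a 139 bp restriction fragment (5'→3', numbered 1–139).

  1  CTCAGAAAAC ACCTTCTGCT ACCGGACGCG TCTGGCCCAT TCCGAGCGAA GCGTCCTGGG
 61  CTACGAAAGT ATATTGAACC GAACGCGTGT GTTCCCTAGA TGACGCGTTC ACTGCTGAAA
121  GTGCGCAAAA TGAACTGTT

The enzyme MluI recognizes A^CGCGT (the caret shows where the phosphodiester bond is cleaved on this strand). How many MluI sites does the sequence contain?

3

ACGCGT occurs starting at positions 26, 83, 103.
MluI cuts at 3 sites.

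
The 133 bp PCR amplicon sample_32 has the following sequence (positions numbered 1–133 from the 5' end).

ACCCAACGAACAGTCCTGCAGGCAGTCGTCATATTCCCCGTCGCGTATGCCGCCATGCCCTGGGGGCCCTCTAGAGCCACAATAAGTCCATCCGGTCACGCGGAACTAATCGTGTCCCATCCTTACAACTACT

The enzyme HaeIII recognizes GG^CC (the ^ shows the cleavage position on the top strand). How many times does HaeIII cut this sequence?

GGCC occurs starting at position 65.
HaeIII cuts at 1 site.

1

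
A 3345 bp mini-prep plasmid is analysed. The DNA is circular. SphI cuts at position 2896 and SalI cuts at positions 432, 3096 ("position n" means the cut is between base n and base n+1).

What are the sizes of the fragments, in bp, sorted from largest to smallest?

2464, 681, 200 bp

Combined cut positions (sorted): 432, 2896, 3096.
Circular molecule, 3 cuts → 3 fragments:
  2896 − 432 = 2464 bp
  3096 − 2896 = 200 bp
  wrap: 3345 − 3096 + 432 = 681 bp
Sorted largest to smallest: 2464, 681, 200 bp.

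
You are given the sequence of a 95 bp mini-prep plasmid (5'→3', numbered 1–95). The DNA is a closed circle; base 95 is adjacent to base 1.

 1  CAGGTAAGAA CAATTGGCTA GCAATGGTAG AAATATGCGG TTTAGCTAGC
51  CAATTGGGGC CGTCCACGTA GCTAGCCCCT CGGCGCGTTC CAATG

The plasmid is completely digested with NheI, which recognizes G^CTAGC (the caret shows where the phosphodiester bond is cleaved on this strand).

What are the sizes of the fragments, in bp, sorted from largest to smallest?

NheI sites (GCTAGC) start at positions 17, 45, 71.
NheI cuts after the first base of each site, so after positions 17, 45, 71.
Circular molecule, 3 cuts → 3 fragments:
  18–45 → 28 bp
  46–71 → 26 bp
  72–95 then 1–17 → 24 + 17 = 41 bp
Sorted largest to smallest: 41, 28, 26 bp.

41, 28, 26 bp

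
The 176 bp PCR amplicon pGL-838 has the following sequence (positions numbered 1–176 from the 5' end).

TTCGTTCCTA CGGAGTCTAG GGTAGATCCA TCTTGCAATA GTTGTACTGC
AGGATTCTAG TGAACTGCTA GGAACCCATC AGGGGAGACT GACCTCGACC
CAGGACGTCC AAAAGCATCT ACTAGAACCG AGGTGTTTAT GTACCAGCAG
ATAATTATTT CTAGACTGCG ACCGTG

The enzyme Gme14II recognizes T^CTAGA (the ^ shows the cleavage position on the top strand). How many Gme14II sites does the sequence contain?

1

TCTAGA occurs starting at position 160.
Gme14II cuts at 1 site.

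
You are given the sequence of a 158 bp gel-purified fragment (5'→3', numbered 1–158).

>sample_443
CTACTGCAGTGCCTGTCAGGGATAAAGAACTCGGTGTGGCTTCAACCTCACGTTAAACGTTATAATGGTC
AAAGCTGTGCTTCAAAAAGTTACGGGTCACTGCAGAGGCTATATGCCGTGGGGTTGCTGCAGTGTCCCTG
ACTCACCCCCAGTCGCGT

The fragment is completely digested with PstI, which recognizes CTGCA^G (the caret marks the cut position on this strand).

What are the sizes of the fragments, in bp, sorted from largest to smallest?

96, 27, 27, 8 bp

PstI sites (CTGCAG) start at positions 4, 100, 127.
PstI cuts after base 5 of each site (before the last base), so after positions 8, 104, 131.
Linear molecule, 3 cuts → 4 fragments:
  1–8 → 8 bp
  9–104 → 96 bp
  105–131 → 27 bp
  132–158 → 27 bp
Sorted largest to smallest: 96, 27, 27, 8 bp.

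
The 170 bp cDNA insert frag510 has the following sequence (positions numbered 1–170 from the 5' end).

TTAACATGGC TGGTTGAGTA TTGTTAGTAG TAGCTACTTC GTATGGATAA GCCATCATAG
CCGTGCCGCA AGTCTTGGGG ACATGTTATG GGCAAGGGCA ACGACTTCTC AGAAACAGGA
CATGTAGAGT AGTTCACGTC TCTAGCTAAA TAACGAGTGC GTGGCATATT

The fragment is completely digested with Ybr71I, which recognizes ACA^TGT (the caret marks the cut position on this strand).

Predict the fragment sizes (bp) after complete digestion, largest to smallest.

83, 48, 39 bp

Ybr71I sites (ACATGT) start at positions 81, 120.
Ybr71I cuts after base 3 of each site, so after positions 83, 122.
Linear molecule, 2 cuts → 3 fragments:
  1–83 → 83 bp
  84–122 → 39 bp
  123–170 → 48 bp
Sorted largest to smallest: 83, 48, 39 bp.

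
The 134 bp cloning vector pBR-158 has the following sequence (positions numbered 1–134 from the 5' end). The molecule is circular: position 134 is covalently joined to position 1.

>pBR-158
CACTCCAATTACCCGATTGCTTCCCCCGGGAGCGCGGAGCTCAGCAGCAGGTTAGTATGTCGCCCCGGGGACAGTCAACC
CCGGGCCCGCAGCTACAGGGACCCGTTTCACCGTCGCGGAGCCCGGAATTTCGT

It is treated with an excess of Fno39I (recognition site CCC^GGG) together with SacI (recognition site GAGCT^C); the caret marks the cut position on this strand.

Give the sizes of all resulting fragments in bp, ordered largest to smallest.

Fno39I sites (CCCGGG) start at positions 25, 64, 80.
Fno39I cuts after base 3 of each site, so after positions 27, 66, 82.
The SacI site (GAGCTC) starts at position 37.
SacI cuts after base 5 of each site (before the last base), so after position 41.
Combined cut positions: 27, 41, 66, 82.
Circular molecule, 4 cuts → 4 fragments:
  28–41 → 14 bp
  42–66 → 25 bp
  67–82 → 16 bp
  83–134 then 1–27 → 52 + 27 = 79 bp
Sorted largest to smallest: 79, 25, 16, 14 bp.

79, 25, 16, 14 bp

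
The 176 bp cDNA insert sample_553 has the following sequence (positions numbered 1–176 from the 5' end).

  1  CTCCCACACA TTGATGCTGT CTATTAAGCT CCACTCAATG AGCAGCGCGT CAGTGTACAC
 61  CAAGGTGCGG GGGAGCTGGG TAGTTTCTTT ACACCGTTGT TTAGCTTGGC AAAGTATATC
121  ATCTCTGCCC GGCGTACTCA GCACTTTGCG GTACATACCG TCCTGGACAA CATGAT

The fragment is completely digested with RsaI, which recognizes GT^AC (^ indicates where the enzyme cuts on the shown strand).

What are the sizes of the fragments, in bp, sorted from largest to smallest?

79, 56, 24, 17 bp

RsaI sites (GTAC) start at positions 55, 134, 151.
RsaI cuts after base 2 of each site, so after positions 56, 135, 152.
Linear molecule, 3 cuts → 4 fragments:
  1–56 → 56 bp
  57–135 → 79 bp
  136–152 → 17 bp
  153–176 → 24 bp
Sorted largest to smallest: 79, 56, 24, 17 bp.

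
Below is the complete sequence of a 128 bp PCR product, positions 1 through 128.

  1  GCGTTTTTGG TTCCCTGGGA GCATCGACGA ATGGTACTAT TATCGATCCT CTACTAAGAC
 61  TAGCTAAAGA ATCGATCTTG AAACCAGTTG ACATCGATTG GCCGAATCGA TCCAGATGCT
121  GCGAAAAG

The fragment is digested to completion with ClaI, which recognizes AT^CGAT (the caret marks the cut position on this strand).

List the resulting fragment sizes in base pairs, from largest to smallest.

ClaI sites (ATCGAT) start at positions 42, 71, 93, 106.
ClaI cuts after base 2 of each site, so after positions 43, 72, 94, 107.
Linear molecule, 4 cuts → 5 fragments:
  1–43 → 43 bp
  44–72 → 29 bp
  73–94 → 22 bp
  95–107 → 13 bp
  108–128 → 21 bp
Sorted largest to smallest: 43, 29, 22, 21, 13 bp.

43, 29, 22, 21, 13 bp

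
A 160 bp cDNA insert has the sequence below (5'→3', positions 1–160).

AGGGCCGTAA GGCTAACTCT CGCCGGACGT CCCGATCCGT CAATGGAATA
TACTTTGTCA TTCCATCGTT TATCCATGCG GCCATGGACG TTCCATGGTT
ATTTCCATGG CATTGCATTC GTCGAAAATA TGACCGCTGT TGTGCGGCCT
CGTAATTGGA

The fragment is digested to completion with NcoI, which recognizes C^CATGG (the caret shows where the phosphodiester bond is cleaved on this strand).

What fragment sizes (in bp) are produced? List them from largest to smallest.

NcoI sites (CCATGG) start at positions 82, 93, 105.
NcoI cuts after the first base of each site, so after positions 82, 93, 105.
Linear molecule, 3 cuts → 4 fragments:
  1–82 → 82 bp
  83–93 → 11 bp
  94–105 → 12 bp
  106–160 → 55 bp
Sorted largest to smallest: 82, 55, 12, 11 bp.

82, 55, 12, 11 bp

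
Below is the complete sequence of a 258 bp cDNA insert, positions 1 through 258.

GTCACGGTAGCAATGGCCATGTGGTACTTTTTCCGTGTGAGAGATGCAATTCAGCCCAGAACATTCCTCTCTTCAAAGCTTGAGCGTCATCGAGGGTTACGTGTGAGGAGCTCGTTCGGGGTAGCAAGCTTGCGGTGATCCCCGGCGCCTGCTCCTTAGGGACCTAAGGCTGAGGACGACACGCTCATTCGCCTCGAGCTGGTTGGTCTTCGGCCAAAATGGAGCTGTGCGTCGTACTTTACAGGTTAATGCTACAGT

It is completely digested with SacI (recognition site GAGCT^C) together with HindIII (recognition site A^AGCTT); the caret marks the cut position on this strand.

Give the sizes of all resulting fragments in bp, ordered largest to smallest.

The SacI site (GAGCTC) starts at position 108.
SacI cuts after base 5 of each site (before the last base), so after position 112.
HindIII sites (AAGCTT) start at positions 76, 126.
HindIII cuts after the first base of each site, so after positions 76, 126.
Combined cut positions: 76, 112, 126.
Linear molecule, 3 cuts → 4 fragments:
  1–76 → 76 bp
  77–112 → 36 bp
  113–126 → 14 bp
  127–258 → 132 bp
Sorted largest to smallest: 132, 76, 36, 14 bp.

132, 76, 36, 14 bp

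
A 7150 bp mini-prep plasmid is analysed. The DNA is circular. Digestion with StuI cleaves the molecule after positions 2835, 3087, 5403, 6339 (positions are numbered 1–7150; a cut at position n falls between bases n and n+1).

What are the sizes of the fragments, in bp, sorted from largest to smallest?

Circular molecule, 4 cuts → 4 fragments:
  3087 − 2835 = 252 bp
  5403 − 3087 = 2316 bp
  6339 − 5403 = 936 bp
  wrap: 7150 − 6339 + 2835 = 3646 bp
Sorted largest to smallest: 3646, 2316, 936, 252 bp.

3646, 2316, 936, 252 bp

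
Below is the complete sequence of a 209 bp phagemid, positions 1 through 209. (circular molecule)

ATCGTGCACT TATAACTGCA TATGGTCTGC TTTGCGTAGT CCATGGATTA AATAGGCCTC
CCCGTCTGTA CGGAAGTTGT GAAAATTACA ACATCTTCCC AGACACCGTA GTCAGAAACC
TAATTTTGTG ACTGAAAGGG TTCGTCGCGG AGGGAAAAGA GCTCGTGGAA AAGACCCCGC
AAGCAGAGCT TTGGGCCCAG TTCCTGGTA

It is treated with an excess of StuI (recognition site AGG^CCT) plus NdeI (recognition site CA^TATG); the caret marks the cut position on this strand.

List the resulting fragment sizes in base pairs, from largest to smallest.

173, 36 bp

The StuI site (AGGCCT) starts at position 54.
StuI cuts after base 3 of each site, so after position 56.
The NdeI site (CATATG) starts at position 19.
NdeI cuts after base 2 of each site, so after position 20.
Combined cut positions: 20, 56.
Circular molecule, 2 cuts → 2 fragments:
  21–56 → 36 bp
  57–209 then 1–20 → 153 + 20 = 173 bp
Sorted largest to smallest: 173, 36 bp.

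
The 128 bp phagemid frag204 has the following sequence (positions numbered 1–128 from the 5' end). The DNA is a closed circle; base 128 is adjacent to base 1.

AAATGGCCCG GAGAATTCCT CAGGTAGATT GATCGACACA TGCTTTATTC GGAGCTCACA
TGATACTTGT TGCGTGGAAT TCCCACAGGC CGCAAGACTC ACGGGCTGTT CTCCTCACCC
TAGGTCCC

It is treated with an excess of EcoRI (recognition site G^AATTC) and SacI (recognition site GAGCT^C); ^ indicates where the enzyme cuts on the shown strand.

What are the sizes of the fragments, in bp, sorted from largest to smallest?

64, 43, 21 bp

EcoRI sites (GAATTC) start at positions 13, 77.
EcoRI cuts after the first base of each site, so after positions 13, 77.
The SacI site (GAGCTC) starts at position 52.
SacI cuts after base 5 of each site (before the last base), so after position 56.
Combined cut positions: 13, 56, 77.
Circular molecule, 3 cuts → 3 fragments:
  14–56 → 43 bp
  57–77 → 21 bp
  78–128 then 1–13 → 51 + 13 = 64 bp
Sorted largest to smallest: 64, 43, 21 bp.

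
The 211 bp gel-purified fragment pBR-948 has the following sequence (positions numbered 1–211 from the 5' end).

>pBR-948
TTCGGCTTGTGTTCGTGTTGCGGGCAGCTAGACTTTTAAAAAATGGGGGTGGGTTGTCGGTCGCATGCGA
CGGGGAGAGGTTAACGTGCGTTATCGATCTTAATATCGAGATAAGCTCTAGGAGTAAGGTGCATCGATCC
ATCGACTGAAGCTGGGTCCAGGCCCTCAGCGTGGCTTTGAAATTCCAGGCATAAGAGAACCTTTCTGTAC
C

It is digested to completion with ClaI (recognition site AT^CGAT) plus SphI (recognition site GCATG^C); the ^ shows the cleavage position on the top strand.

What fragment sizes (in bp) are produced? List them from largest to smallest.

ClaI sites (ATCGAT) start at positions 93, 133.
ClaI cuts after base 2 of each site, so after positions 94, 134.
The SphI site (GCATGC) starts at position 63.
SphI cuts after base 5 of each site (before the last base), so after position 67.
Combined cut positions: 67, 94, 134.
Linear molecule, 3 cuts → 4 fragments:
  1–67 → 67 bp
  68–94 → 27 bp
  95–134 → 40 bp
  135–211 → 77 bp
Sorted largest to smallest: 77, 67, 40, 27 bp.

77, 67, 40, 27 bp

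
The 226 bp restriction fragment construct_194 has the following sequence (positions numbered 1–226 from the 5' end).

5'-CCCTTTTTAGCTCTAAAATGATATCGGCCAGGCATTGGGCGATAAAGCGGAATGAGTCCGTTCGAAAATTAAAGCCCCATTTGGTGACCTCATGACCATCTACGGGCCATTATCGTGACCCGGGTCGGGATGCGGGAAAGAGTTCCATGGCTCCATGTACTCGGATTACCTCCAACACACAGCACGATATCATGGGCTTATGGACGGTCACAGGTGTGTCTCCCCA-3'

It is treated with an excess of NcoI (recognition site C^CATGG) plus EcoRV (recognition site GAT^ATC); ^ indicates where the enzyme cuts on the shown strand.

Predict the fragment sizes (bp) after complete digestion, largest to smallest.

123, 43, 38, 22 bp

The NcoI site (CCATGG) starts at position 145.
NcoI cuts after the first base of each site, so after position 145.
EcoRV sites (GATATC) start at positions 20, 186.
EcoRV cuts after base 3 of each site, so after positions 22, 188.
Combined cut positions: 22, 145, 188.
Linear molecule, 3 cuts → 4 fragments:
  1–22 → 22 bp
  23–145 → 123 bp
  146–188 → 43 bp
  189–226 → 38 bp
Sorted largest to smallest: 123, 43, 38, 22 bp.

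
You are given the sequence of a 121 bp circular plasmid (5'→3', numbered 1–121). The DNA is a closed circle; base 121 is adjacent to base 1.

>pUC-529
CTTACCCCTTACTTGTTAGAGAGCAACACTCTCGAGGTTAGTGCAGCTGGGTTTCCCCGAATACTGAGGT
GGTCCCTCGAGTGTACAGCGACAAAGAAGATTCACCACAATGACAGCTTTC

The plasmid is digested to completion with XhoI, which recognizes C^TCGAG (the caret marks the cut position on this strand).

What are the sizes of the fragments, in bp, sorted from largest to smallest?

XhoI sites (CTCGAG) start at positions 31, 76.
XhoI cuts after the first base of each site, so after positions 31, 76.
Circular molecule, 2 cuts → 2 fragments:
  32–76 → 45 bp
  77–121 then 1–31 → 45 + 31 = 76 bp
Sorted largest to smallest: 76, 45 bp.

76, 45 bp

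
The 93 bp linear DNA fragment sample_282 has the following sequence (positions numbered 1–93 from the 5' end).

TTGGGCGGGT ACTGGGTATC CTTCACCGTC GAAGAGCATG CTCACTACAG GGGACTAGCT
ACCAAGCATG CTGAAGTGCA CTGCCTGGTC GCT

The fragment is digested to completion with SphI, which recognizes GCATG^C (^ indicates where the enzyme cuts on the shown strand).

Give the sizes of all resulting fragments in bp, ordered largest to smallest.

40, 30, 23 bp

SphI sites (GCATGC) start at positions 36, 66.
SphI cuts after base 5 of each site (before the last base), so after positions 40, 70.
Linear molecule, 2 cuts → 3 fragments:
  1–40 → 40 bp
  41–70 → 30 bp
  71–93 → 23 bp
Sorted largest to smallest: 40, 30, 23 bp.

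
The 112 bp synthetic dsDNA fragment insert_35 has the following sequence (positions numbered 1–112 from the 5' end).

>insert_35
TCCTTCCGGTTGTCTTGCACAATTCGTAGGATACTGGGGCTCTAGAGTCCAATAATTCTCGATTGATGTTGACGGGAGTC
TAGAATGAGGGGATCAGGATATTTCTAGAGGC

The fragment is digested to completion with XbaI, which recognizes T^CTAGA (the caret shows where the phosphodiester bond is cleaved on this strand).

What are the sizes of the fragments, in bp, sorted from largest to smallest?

41, 38, 25, 8 bp

XbaI sites (TCTAGA) start at positions 41, 79, 104.
XbaI cuts after the first base of each site, so after positions 41, 79, 104.
Linear molecule, 3 cuts → 4 fragments:
  1–41 → 41 bp
  42–79 → 38 bp
  80–104 → 25 bp
  105–112 → 8 bp
Sorted largest to smallest: 41, 38, 25, 8 bp.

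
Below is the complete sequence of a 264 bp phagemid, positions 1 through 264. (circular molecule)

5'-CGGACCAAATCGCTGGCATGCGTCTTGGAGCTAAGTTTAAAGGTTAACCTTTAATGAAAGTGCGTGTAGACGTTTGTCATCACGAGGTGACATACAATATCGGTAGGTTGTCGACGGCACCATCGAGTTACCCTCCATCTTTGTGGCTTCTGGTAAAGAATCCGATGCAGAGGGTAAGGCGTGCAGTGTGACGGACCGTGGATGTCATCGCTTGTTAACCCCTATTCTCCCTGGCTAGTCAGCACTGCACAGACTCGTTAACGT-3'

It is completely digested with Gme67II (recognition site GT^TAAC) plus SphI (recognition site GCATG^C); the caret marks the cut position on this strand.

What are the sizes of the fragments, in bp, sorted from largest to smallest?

171, 43, 26, 24 bp

Gme67II sites (GTTAAC) start at positions 43, 214, 257.
Gme67II cuts after base 2 of each site, so after positions 44, 215, 258.
The SphI site (GCATGC) starts at position 16.
SphI cuts after base 5 of each site (before the last base), so after position 20.
Combined cut positions: 20, 44, 215, 258.
Circular molecule, 4 cuts → 4 fragments:
  21–44 → 24 bp
  45–215 → 171 bp
  216–258 → 43 bp
  259–264 then 1–20 → 6 + 20 = 26 bp
Sorted largest to smallest: 171, 43, 26, 24 bp.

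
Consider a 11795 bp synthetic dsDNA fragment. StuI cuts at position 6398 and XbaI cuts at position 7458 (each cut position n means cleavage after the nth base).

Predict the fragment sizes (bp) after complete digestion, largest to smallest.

Combined cut positions (sorted): 6398, 7458.
Linear molecule, 2 cuts → 3 fragments:
  6398 − 0 = 6398 bp
  7458 − 6398 = 1060 bp
  11795 − 7458 = 4337 bp
Sorted largest to smallest: 6398, 4337, 1060 bp.

6398, 4337, 1060 bp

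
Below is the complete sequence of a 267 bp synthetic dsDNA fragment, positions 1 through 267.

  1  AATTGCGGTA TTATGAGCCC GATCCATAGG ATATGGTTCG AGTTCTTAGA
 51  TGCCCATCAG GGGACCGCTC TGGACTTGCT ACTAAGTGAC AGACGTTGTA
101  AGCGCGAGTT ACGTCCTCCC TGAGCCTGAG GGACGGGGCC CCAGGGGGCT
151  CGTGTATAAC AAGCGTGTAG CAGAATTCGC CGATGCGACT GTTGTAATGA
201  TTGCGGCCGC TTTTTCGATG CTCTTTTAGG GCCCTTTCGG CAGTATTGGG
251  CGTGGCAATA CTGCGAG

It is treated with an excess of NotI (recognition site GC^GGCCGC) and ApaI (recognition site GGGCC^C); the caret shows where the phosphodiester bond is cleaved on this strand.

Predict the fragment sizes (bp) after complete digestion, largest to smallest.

140, 64, 34, 29 bp

The NotI site (GCGGCCGC) starts at position 203.
NotI cuts after base 2 of each site, so after position 204.
ApaI sites (GGGCCC) start at positions 136, 229.
ApaI cuts after base 5 of each site (before the last base), so after positions 140, 233.
Combined cut positions: 140, 204, 233.
Linear molecule, 3 cuts → 4 fragments:
  1–140 → 140 bp
  141–204 → 64 bp
  205–233 → 29 bp
  234–267 → 34 bp
Sorted largest to smallest: 140, 64, 34, 29 bp.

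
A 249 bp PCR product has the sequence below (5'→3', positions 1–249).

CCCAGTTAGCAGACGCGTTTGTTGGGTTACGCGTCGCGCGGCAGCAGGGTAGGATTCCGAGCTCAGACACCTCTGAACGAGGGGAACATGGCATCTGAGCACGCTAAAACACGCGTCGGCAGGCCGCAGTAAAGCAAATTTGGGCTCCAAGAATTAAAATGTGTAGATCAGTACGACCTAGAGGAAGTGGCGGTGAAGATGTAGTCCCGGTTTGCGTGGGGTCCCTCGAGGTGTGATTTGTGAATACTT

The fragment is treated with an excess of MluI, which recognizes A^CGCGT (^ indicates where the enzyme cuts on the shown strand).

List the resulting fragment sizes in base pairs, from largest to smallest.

138, 82, 16, 13 bp

MluI sites (ACGCGT) start at positions 13, 29, 111.
MluI cuts after the first base of each site, so after positions 13, 29, 111.
Linear molecule, 3 cuts → 4 fragments:
  1–13 → 13 bp
  14–29 → 16 bp
  30–111 → 82 bp
  112–249 → 138 bp
Sorted largest to smallest: 138, 82, 16, 13 bp.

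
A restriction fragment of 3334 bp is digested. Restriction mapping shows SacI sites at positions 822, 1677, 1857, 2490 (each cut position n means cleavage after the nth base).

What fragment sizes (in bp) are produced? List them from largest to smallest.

855, 844, 822, 633, 180 bp

Linear molecule, 4 cuts → 5 fragments:
  822 − 0 = 822 bp
  1677 − 822 = 855 bp
  1857 − 1677 = 180 bp
  2490 − 1857 = 633 bp
  3334 − 2490 = 844 bp
Sorted largest to smallest: 855, 844, 822, 633, 180 bp.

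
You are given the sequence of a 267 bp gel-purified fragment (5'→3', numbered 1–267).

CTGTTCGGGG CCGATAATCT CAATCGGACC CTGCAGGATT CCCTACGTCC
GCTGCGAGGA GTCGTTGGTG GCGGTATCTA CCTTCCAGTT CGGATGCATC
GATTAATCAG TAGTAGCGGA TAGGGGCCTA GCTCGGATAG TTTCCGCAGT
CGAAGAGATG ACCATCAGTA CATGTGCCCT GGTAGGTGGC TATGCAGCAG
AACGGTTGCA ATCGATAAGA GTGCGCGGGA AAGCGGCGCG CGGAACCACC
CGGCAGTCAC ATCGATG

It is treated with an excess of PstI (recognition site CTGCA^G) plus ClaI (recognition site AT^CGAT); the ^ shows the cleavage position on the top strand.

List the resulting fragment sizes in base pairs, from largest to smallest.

113, 64, 50, 35, 5 bp

The PstI site (CTGCAG) starts at position 31.
PstI cuts after base 5 of each site (before the last base), so after position 35.
ClaI sites (ATCGAT) start at positions 98, 211, 261.
ClaI cuts after base 2 of each site, so after positions 99, 212, 262.
Combined cut positions: 35, 99, 212, 262.
Linear molecule, 4 cuts → 5 fragments:
  1–35 → 35 bp
  36–99 → 64 bp
  100–212 → 113 bp
  213–262 → 50 bp
  263–267 → 5 bp
Sorted largest to smallest: 113, 64, 50, 35, 5 bp.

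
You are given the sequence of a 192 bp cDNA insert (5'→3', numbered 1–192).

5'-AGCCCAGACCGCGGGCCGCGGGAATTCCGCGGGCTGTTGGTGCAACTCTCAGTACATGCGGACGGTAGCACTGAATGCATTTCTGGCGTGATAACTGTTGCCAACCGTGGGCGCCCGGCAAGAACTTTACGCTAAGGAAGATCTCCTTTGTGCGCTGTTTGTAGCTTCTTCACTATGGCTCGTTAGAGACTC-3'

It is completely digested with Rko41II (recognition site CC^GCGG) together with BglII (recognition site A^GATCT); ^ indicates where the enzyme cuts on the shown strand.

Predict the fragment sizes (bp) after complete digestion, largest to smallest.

111, 53, 11, 10, 7 bp

Rko41II sites (CCGCGG) start at positions 9, 16, 27.
Rko41II cuts after base 2 of each site, so after positions 10, 17, 28.
The BglII site (AGATCT) starts at position 139.
BglII cuts after the first base of each site, so after position 139.
Combined cut positions: 10, 17, 28, 139.
Linear molecule, 4 cuts → 5 fragments:
  1–10 → 10 bp
  11–17 → 7 bp
  18–28 → 11 bp
  29–139 → 111 bp
  140–192 → 53 bp
Sorted largest to smallest: 111, 53, 11, 10, 7 bp.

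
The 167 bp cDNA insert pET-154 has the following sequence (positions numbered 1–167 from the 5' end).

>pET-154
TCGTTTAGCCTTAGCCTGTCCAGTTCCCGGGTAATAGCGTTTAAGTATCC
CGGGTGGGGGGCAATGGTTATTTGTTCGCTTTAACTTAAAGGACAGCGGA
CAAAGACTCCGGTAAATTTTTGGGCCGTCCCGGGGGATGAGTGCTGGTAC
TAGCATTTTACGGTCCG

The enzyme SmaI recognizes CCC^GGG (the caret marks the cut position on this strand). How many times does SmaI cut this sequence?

3

CCCGGG occurs starting at positions 26, 49, 129.
SmaI cuts at 3 sites.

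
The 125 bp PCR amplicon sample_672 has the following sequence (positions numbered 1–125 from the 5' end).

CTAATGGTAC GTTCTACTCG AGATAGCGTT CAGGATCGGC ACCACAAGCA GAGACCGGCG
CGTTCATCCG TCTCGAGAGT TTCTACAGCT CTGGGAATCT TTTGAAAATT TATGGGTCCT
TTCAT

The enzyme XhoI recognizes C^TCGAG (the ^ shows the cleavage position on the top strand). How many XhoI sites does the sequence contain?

2

CTCGAG occurs starting at positions 17, 72.
XhoI cuts at 2 sites.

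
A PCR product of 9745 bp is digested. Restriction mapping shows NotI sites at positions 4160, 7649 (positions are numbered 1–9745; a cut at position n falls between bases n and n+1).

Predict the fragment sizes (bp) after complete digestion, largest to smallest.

4160, 3489, 2096 bp

Linear molecule, 2 cuts → 3 fragments:
  4160 − 0 = 4160 bp
  7649 − 4160 = 3489 bp
  9745 − 7649 = 2096 bp
Sorted largest to smallest: 4160, 3489, 2096 bp.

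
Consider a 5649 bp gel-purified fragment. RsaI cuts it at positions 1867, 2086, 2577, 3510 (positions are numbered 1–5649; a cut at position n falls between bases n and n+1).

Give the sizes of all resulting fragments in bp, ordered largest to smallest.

Linear molecule, 4 cuts → 5 fragments:
  1867 − 0 = 1867 bp
  2086 − 1867 = 219 bp
  2577 − 2086 = 491 bp
  3510 − 2577 = 933 bp
  5649 − 3510 = 2139 bp
Sorted largest to smallest: 2139, 1867, 933, 491, 219 bp.

2139, 1867, 933, 491, 219 bp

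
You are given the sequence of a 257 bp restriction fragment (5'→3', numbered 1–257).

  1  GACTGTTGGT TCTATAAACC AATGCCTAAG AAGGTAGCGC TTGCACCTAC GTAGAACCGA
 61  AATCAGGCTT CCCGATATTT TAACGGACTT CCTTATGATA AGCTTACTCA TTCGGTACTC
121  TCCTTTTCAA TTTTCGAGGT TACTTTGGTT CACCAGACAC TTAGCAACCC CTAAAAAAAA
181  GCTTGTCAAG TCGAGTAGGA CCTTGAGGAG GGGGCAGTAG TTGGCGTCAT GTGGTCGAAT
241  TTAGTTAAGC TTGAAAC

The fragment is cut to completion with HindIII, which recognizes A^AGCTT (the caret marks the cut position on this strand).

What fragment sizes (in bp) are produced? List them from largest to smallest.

HindIII sites (AAGCTT) start at positions 100, 179, 247.
HindIII cuts after the first base of each site, so after positions 100, 179, 247.
Linear molecule, 3 cuts → 4 fragments:
  1–100 → 100 bp
  101–179 → 79 bp
  180–247 → 68 bp
  248–257 → 10 bp
Sorted largest to smallest: 100, 79, 68, 10 bp.

100, 79, 68, 10 bp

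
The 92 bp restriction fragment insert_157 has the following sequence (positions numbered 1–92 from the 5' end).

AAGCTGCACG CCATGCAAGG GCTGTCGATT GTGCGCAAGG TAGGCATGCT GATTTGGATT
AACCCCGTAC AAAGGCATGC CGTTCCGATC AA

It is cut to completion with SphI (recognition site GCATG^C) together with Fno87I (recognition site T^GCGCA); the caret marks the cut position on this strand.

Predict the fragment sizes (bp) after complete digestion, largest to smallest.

32, 31, 16, 13 bp

SphI sites (GCATGC) start at positions 44, 75.
SphI cuts after base 5 of each site (before the last base), so after positions 48, 79.
The Fno87I site (TGCGCA) starts at position 32.
Fno87I cuts after the first base of each site, so after position 32.
Combined cut positions: 32, 48, 79.
Linear molecule, 3 cuts → 4 fragments:
  1–32 → 32 bp
  33–48 → 16 bp
  49–79 → 31 bp
  80–92 → 13 bp
Sorted largest to smallest: 32, 31, 16, 13 bp.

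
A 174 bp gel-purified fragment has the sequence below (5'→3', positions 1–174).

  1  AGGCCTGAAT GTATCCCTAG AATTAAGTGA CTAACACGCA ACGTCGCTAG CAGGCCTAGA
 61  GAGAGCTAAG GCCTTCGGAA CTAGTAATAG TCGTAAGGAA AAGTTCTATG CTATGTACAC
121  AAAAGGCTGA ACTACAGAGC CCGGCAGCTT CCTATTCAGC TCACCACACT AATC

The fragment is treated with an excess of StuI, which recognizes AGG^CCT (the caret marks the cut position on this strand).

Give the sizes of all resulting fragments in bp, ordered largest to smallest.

StuI sites (AGGCCT) start at positions 1, 52, 69.
StuI cuts after base 3 of each site, so after positions 3, 54, 71.
Linear molecule, 3 cuts → 4 fragments:
  1–3 → 3 bp
  4–54 → 51 bp
  55–71 → 17 bp
  72–174 → 103 bp
Sorted largest to smallest: 103, 51, 17, 3 bp.

103, 51, 17, 3 bp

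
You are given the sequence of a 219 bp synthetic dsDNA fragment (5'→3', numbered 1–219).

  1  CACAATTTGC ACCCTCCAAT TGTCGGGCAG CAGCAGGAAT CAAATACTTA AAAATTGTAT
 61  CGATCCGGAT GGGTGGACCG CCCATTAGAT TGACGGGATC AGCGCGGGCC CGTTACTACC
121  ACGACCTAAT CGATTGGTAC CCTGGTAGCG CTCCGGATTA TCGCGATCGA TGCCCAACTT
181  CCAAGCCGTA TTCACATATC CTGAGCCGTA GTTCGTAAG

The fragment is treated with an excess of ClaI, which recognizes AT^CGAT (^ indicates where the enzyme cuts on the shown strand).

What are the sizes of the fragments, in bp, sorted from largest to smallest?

70, 60, 52, 37 bp

ClaI sites (ATCGAT) start at positions 59, 129, 166.
ClaI cuts after base 2 of each site, so after positions 60, 130, 167.
Linear molecule, 3 cuts → 4 fragments:
  1–60 → 60 bp
  61–130 → 70 bp
  131–167 → 37 bp
  168–219 → 52 bp
Sorted largest to smallest: 70, 60, 52, 37 bp.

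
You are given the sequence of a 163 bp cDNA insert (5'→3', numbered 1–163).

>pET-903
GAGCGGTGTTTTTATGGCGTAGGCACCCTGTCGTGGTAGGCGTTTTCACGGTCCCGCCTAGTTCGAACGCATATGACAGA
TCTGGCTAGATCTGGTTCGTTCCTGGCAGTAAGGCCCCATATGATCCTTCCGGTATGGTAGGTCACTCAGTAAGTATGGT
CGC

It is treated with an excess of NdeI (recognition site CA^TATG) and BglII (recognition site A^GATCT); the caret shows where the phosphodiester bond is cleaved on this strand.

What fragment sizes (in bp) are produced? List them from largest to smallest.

71, 44, 31, 10, 7 bp

NdeI sites (CATATG) start at positions 70, 118.
NdeI cuts after base 2 of each site, so after positions 71, 119.
BglII sites (AGATCT) start at positions 78, 88.
BglII cuts after the first base of each site, so after positions 78, 88.
Combined cut positions: 71, 78, 88, 119.
Linear molecule, 4 cuts → 5 fragments:
  1–71 → 71 bp
  72–78 → 7 bp
  79–88 → 10 bp
  89–119 → 31 bp
  120–163 → 44 bp
Sorted largest to smallest: 71, 44, 31, 10, 7 bp.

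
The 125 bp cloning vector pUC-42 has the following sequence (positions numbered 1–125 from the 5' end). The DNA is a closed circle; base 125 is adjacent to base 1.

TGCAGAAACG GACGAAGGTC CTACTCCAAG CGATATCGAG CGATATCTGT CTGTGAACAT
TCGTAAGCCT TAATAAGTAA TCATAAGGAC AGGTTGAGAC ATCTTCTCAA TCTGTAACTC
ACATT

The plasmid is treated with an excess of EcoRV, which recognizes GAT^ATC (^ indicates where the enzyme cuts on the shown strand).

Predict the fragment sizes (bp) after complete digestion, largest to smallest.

EcoRV sites (GATATC) start at positions 32, 42.
EcoRV cuts after base 3 of each site, so after positions 34, 44.
Circular molecule, 2 cuts → 2 fragments:
  35–44 → 10 bp
  45–125 then 1–34 → 81 + 34 = 115 bp
Sorted largest to smallest: 115, 10 bp.

115, 10 bp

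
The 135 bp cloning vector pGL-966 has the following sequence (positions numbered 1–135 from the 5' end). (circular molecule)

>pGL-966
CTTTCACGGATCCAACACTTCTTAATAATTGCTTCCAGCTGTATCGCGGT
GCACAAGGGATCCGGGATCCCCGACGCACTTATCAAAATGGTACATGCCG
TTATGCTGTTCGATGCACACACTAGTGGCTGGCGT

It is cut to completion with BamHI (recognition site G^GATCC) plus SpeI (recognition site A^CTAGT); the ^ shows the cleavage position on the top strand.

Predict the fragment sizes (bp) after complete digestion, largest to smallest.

56, 50, 22, 7 bp

BamHI sites (GGATCC) start at positions 8, 58, 65.
BamHI cuts after the first base of each site, so after positions 8, 58, 65.
The SpeI site (ACTAGT) starts at position 121.
SpeI cuts after the first base of each site, so after position 121.
Combined cut positions: 8, 58, 65, 121.
Circular molecule, 4 cuts → 4 fragments:
  9–58 → 50 bp
  59–65 → 7 bp
  66–121 → 56 bp
  122–135 then 1–8 → 14 + 8 = 22 bp
Sorted largest to smallest: 56, 50, 22, 7 bp.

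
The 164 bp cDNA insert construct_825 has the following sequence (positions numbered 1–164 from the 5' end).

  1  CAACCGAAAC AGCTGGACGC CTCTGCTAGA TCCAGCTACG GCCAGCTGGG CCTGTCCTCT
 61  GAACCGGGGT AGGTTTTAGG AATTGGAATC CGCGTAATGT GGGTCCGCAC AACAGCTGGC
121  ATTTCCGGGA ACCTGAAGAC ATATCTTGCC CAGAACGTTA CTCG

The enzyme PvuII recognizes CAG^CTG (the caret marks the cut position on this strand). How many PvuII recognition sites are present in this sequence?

CAGCTG occurs starting at positions 10, 43, 113.
PvuII cuts at 3 sites.

3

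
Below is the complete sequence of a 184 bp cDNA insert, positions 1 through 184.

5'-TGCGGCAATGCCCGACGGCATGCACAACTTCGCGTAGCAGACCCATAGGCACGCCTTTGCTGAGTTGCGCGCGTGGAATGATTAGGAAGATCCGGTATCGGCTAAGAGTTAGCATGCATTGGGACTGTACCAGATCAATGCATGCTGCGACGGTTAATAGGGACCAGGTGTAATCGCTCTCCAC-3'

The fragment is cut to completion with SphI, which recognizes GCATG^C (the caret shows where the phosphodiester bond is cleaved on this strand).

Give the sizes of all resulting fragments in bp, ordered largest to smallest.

SphI sites (GCATGC) start at positions 18, 112, 140.
SphI cuts after base 5 of each site (before the last base), so after positions 22, 116, 144.
Linear molecule, 3 cuts → 4 fragments:
  1–22 → 22 bp
  23–116 → 94 bp
  117–144 → 28 bp
  145–184 → 40 bp
Sorted largest to smallest: 94, 40, 28, 22 bp.

94, 40, 28, 22 bp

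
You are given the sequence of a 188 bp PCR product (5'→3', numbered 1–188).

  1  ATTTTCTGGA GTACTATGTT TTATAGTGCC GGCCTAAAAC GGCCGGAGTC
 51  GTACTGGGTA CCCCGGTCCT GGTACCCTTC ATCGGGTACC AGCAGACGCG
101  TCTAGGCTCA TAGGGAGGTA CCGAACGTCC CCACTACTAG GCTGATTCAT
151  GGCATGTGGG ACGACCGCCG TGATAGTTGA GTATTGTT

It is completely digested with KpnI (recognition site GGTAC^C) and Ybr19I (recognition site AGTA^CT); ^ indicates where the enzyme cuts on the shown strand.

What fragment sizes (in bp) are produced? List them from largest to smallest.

KpnI sites (GGTACC) start at positions 57, 71, 85, 117.
KpnI cuts after base 5 of each site (before the last base), so after positions 61, 75, 89, 121.
The Ybr19I site (AGTACT) starts at position 10.
Ybr19I cuts after base 4 of each site, so after position 13.
Combined cut positions: 13, 61, 75, 89, 121.
Linear molecule, 5 cuts → 6 fragments:
  1–13 → 13 bp
  14–61 → 48 bp
  62–75 → 14 bp
  76–89 → 14 bp
  90–121 → 32 bp
  122–188 → 67 bp
Sorted largest to smallest: 67, 48, 32, 14, 14, 13 bp.

67, 48, 32, 14, 14, 13 bp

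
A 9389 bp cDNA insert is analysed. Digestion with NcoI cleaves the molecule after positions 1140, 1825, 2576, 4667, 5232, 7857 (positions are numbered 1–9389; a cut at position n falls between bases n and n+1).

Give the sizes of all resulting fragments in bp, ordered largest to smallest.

2625, 2091, 1532, 1140, 751, 685, 565 bp

Linear molecule, 6 cuts → 7 fragments:
  1140 − 0 = 1140 bp
  1825 − 1140 = 685 bp
  2576 − 1825 = 751 bp
  4667 − 2576 = 2091 bp
  5232 − 4667 = 565 bp
  7857 − 5232 = 2625 bp
  9389 − 7857 = 1532 bp
Sorted largest to smallest: 2625, 2091, 1532, 1140, 751, 685, 565 bp.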